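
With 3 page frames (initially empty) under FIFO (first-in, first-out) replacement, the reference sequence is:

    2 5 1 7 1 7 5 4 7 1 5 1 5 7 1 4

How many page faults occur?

2 -> fault, frames {2}
5 -> fault, frames {2,5}
1 -> fault, frames {2,5,1}
7 -> fault, evict 2, frames {5,1,7}
1 -> hit
7 -> hit
5 -> hit
4 -> fault, evict 5, frames {1,7,4}
7 -> hit
1 -> hit
5 -> fault, evict 1, frames {7,4,5}
1 -> fault, evict 7, frames {4,5,1}
5 -> hit
7 -> fault, evict 4, frames {5,1,7}
1 -> hit
4 -> fault, evict 5, frames {1,7,4}
Page faults: 9.

9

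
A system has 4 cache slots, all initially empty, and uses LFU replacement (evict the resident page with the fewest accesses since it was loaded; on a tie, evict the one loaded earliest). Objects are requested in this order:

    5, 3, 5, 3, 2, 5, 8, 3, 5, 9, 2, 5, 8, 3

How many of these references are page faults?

7

5 -> fault, frames [5]
3 -> fault, frames [5, 3]
5 -> hit
3 -> hit
2 -> fault, frames [5, 3, 2]
5 -> hit
8 -> fault, frames [5, 3, 2, 8]
3 -> hit
5 -> hit
9 -> fault, evict 2, frames [5, 3, 8, 9]
2 -> fault, evict 8, frames [5, 3, 9, 2]
5 -> hit
8 -> fault, evict 9, frames [5, 3, 2, 8]
3 -> hit
Page faults: 7.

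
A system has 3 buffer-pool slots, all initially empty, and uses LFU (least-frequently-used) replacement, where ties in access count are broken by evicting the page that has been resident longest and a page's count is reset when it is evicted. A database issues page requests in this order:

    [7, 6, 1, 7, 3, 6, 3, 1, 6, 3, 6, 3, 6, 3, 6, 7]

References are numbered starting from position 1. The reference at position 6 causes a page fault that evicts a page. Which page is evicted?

pos 1: 7: miss, frames {7}
pos 2: 6: miss, frames {7,6}
pos 3: 1: miss, frames {7,6,1}
pos 4: 7: hit
pos 5: 3: miss, evict 6, frames {7,1,3}
pos 6: 6: miss, evict 1, frames {7,3,6}
At position 6, page 1 is evicted.

1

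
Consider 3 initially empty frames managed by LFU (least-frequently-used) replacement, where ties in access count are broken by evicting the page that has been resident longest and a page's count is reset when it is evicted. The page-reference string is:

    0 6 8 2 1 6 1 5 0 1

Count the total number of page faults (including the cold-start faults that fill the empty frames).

0 -> fault, frames (0)
6 -> fault, frames (0 6)
8 -> fault, frames (0 6 8)
2 -> fault, evict 0, frames (6 8 2)
1 -> fault, evict 6, frames (8 2 1)
6 -> fault, evict 8, frames (2 1 6)
1 -> hit
5 -> fault, evict 2, frames (1 6 5)
0 -> fault, evict 6, frames (1 5 0)
1 -> hit
Page faults: 8.

8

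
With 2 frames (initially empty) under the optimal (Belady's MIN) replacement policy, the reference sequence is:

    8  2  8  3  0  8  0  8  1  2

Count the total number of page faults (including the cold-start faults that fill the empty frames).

6

8: miss, frames [8]
2: miss, frames [8, 2]
8: hit
3: miss, evict 2, frames [8, 3]
0: miss, evict 3, frames [8, 0]
8: hit
0: hit
8: hit
1: miss, evict 0, frames [8, 1]
2: miss, evict 1, frames [8, 2]
Page faults: 6.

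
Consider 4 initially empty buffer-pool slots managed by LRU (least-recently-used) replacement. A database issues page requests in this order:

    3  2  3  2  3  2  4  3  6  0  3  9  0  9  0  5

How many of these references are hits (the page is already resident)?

3 → fault, frames {3}
2 → fault, frames {3,2}
3 → hit
2 → hit
3 → hit
2 → hit
4 → fault, frames {3,2,4}
3 → hit
6 → fault, frames {2,4,3,6}
0 → fault, evict 2, frames {4,3,6,0}
3 → hit
9 → fault, evict 4, frames {6,0,3,9}
0 → hit
9 → hit
0 → hit
5 → fault, evict 6, frames {3,9,0,5}
Hits: 9.

9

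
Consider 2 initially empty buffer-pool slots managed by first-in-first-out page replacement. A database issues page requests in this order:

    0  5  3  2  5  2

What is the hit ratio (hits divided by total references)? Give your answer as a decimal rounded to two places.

0: miss, frames {0}
5: miss, frames {0,5}
3: miss, evict 0, frames {5,3}
2: miss, evict 5, frames {3,2}
5: miss, evict 3, frames {2,5}
2: hit
Hits: 1 of 6 references → 1/6 = 0.1667.

0.17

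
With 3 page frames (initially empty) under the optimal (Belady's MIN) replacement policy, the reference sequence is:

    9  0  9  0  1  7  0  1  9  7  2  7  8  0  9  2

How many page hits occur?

8

9 → miss, frames (9)
0 → miss, frames (9 0)
9 → hit
0 → hit
1 → miss, frames (9 0 1)
7 → miss, evict 9, frames (0 1 7)
0 → hit
1 → hit
9 → miss, evict 1, frames (0 7 9)
7 → hit
2 → miss, evict 9, frames (0 7 2)
7 → hit
8 → miss, evict 7, frames (0 2 8)
0 → hit
9 → miss, evict 8, frames (0 2 9)
2 → hit
Hits: 8.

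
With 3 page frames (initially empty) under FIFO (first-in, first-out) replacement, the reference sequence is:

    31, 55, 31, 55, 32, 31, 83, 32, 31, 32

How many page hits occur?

5

31 -> miss, frames (31)
55 -> miss, frames (31 55)
31 -> hit
55 -> hit
32 -> miss, frames (31 55 32)
31 -> hit
83 -> miss, evict 31, frames (55 32 83)
32 -> hit
31 -> miss, evict 55, frames (32 83 31)
32 -> hit
Hits: 5.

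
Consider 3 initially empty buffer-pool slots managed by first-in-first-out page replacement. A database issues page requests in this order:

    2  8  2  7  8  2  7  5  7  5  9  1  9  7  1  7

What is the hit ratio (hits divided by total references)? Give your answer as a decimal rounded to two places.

0.56

2 -> fault, frames {2}
8 -> fault, frames {2,8}
2 -> hit
7 -> fault, frames {2,8,7}
8 -> hit
2 -> hit
7 -> hit
5 -> fault, evict 2, frames {8,7,5}
7 -> hit
5 -> hit
9 -> fault, evict 8, frames {7,5,9}
1 -> fault, evict 7, frames {5,9,1}
9 -> hit
7 -> fault, evict 5, frames {9,1,7}
1 -> hit
7 -> hit
Hits: 9 of 16 references → 9/16 = 0.5625.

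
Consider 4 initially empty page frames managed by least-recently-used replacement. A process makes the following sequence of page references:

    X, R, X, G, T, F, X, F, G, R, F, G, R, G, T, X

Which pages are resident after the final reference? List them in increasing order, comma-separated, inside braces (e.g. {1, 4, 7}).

{G, R, T, X}

X: miss, frames [X]
R: miss, frames [X, R]
X: hit
G: miss, frames [R, X, G]
T: miss, frames [R, X, G, T]
F: miss, evict R, frames [X, G, T, F]
X: hit
F: hit
G: hit
R: miss, evict T, frames [X, F, G, R]
F: hit
G: hit
R: hit
G: hit
T: miss, evict X, frames [F, R, G, T]
X: miss, evict F, frames [R, G, T, X]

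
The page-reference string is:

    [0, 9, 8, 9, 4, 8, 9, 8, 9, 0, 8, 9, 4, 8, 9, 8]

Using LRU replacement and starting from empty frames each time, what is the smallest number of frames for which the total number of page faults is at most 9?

3

f=1: 16 faults
f=2: 12 faults
f=3: 6 faults
f=4: 4 faults
Smallest f with faults ≤ 9 is 3.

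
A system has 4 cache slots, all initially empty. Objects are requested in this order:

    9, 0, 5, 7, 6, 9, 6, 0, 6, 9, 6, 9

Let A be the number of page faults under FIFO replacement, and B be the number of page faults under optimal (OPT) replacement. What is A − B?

2

Under FIFO: F F F F F F . F . . . . → 7 faults.
Under OPT: F F F F F . . . . . . . → 5 faults.
A − B = 7 − 5 = 2.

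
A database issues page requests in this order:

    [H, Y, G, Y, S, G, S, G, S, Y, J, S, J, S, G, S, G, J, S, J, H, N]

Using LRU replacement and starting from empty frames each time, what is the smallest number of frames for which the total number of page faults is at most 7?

f=1: 22 faults
f=2: 13 faults
f=3: 8 faults
f=4: 7 faults
f=5: 6 faults
f=6: 6 faults
Smallest f with faults ≤ 7 is 4.

4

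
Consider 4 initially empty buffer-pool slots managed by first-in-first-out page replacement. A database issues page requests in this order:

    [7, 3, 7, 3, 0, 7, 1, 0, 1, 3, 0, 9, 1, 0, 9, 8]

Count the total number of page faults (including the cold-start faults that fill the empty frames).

6

7 -> fault, frames (7)
3 -> fault, frames (7 3)
7 -> hit
3 -> hit
0 -> fault, frames (7 3 0)
7 -> hit
1 -> fault, frames (7 3 0 1)
0 -> hit
1 -> hit
3 -> hit
0 -> hit
9 -> fault, evict 7, frames (3 0 1 9)
1 -> hit
0 -> hit
9 -> hit
8 -> fault, evict 3, frames (0 1 9 8)
Page faults: 6.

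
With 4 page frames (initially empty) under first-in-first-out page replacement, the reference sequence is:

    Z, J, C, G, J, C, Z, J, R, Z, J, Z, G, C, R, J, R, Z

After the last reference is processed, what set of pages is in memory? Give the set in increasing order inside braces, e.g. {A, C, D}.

Z -> miss, frames (Z)
J -> miss, frames (Z J)
C -> miss, frames (Z J C)
G -> miss, frames (Z J C G)
J -> hit
C -> hit
Z -> hit
J -> hit
R -> miss, evict Z, frames (J C G R)
Z -> miss, evict J, frames (C G R Z)
J -> miss, evict C, frames (G R Z J)
Z -> hit
G -> hit
C -> miss, evict G, frames (R Z J C)
R -> hit
J -> hit
R -> hit
Z -> hit

{C, J, R, Z}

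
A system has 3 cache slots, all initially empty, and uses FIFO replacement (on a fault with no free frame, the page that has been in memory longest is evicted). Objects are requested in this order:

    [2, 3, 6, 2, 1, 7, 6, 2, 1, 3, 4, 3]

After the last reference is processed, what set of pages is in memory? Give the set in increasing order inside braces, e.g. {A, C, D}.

{2, 3, 4}

2 -> fault, frames (2)
3 -> fault, frames (2 3)
6 -> fault, frames (2 3 6)
2 -> hit
1 -> fault, evict 2, frames (3 6 1)
7 -> fault, evict 3, frames (6 1 7)
6 -> hit
2 -> fault, evict 6, frames (1 7 2)
1 -> hit
3 -> fault, evict 1, frames (7 2 3)
4 -> fault, evict 7, frames (2 3 4)
3 -> hit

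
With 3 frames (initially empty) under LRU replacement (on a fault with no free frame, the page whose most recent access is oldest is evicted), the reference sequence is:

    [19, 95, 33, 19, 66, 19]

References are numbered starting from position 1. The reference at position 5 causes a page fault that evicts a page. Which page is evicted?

95

pos 1: 19 → fault, frames [19]
pos 2: 95 → fault, frames [19, 95]
pos 3: 33 → fault, frames [19, 95, 33]
pos 4: 19 → hit
pos 5: 66 → fault, evict 95, frames [33, 19, 66]
At position 5, page 95 is evicted.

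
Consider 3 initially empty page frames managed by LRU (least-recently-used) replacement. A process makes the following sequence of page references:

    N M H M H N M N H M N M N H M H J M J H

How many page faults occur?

N → fault, frames {N}
M → fault, frames {N,M}
H → fault, frames {N,M,H}
M → hit
H → hit
N → hit
M → hit
N → hit
H → hit
M → hit
N → hit
M → hit
N → hit
H → hit
M → hit
H → hit
J → fault, evict N, frames {M,H,J}
M → hit
J → hit
H → hit
Page faults: 4.

4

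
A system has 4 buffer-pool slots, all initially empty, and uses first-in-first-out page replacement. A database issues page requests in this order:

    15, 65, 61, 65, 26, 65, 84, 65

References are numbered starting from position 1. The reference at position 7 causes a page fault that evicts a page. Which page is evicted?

15

pos 1: 15 → fault, frames {15}
pos 2: 65 → fault, frames {15,65}
pos 3: 61 → fault, frames {15,65,61}
pos 4: 65 → hit
pos 5: 26 → fault, frames {15,65,61,26}
pos 6: 65 → hit
pos 7: 84 → fault, evict 15, frames {65,61,26,84}
At position 7, page 15 is evicted.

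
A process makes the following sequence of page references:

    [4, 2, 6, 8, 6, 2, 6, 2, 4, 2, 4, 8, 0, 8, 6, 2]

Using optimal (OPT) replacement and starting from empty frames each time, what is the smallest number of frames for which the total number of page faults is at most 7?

3

f=1: 16 faults
f=2: 10 faults
f=3: 7 faults
f=4: 5 faults
f=5: 5 faults
Smallest f with faults ≤ 7 is 3.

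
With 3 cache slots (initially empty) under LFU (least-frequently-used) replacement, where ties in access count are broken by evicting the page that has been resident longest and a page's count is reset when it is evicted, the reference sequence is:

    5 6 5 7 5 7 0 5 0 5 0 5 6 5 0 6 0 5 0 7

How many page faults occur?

5 -> fault, frames (5)
6 -> fault, frames (5 6)
5 -> hit
7 -> fault, frames (5 6 7)
5 -> hit
7 -> hit
0 -> fault, evict 6, frames (5 7 0)
5 -> hit
0 -> hit
5 -> hit
0 -> hit
5 -> hit
6 -> fault, evict 7, frames (5 0 6)
5 -> hit
0 -> hit
6 -> hit
0 -> hit
5 -> hit
0 -> hit
7 -> fault, evict 6, frames (5 0 7)
Page faults: 6.

6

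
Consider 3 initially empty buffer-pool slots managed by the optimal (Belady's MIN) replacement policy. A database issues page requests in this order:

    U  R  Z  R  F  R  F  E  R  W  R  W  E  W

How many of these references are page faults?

6

U → miss, frames [U]
R → miss, frames [U, R]
Z → miss, frames [U, R, Z]
R → hit
F → miss, evict Z, frames [U, R, F]
R → hit
F → hit
E → miss, evict F, frames [U, R, E]
R → hit
W → miss, evict U, frames [R, E, W]
R → hit
W → hit
E → hit
W → hit
Page faults: 6.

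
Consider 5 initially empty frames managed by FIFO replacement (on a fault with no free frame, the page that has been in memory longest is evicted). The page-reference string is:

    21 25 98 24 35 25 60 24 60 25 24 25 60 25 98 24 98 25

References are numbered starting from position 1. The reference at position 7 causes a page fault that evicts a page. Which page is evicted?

pos 1: 21: fault, frames (21)
pos 2: 25: fault, frames (21 25)
pos 3: 98: fault, frames (21 25 98)
pos 4: 24: fault, frames (21 25 98 24)
pos 5: 35: fault, frames (21 25 98 24 35)
pos 6: 25: hit
pos 7: 60: fault, evict 21, frames (25 98 24 35 60)
At position 7, page 21 is evicted.

21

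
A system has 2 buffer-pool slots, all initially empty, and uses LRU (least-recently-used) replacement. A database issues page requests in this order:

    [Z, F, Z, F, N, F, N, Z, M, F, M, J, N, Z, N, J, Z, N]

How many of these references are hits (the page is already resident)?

6

Z -> miss, frames {Z}
F -> miss, frames {Z,F}
Z -> hit
F -> hit
N -> miss, evict Z, frames {F,N}
F -> hit
N -> hit
Z -> miss, evict F, frames {N,Z}
M -> miss, evict N, frames {Z,M}
F -> miss, evict Z, frames {M,F}
M -> hit
J -> miss, evict F, frames {M,J}
N -> miss, evict M, frames {J,N}
Z -> miss, evict J, frames {N,Z}
N -> hit
J -> miss, evict Z, frames {N,J}
Z -> miss, evict N, frames {J,Z}
N -> miss, evict J, frames {Z,N}
Hits: 6.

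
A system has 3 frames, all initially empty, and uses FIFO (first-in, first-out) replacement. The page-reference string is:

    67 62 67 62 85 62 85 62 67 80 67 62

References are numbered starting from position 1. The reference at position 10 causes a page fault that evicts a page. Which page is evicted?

pos 1: 67 -> miss, frames (67)
pos 2: 62 -> miss, frames (67 62)
pos 3: 67 -> hit
pos 4: 62 -> hit
pos 5: 85 -> miss, frames (67 62 85)
pos 6: 62 -> hit
pos 7: 85 -> hit
pos 8: 62 -> hit
pos 9: 67 -> hit
pos 10: 80 -> miss, evict 67, frames (62 85 80)
At position 10, page 67 is evicted.

67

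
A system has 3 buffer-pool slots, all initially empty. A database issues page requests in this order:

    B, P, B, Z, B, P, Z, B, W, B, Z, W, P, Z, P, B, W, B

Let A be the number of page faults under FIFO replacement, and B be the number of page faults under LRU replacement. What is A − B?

Under FIFO: F F . F . . . . F F . . F F . . F F → 9 faults.
Under LRU: F F . F . . . . F . . . F . . F F . → 7 faults.
A − B = 9 − 7 = 2.

2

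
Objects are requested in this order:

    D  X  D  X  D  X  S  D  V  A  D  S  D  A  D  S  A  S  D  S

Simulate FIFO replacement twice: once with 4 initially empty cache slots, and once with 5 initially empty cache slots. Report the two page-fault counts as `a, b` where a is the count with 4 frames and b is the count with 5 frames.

4 frames: F F . . . . F . F F F . . . . . . . . . → 6 faults.
5 frames: F F . . . . F . F F . . . . . . . . . . → 5 faults.
5 < 6: adding a frame reduced faults, as is typical.

6, 5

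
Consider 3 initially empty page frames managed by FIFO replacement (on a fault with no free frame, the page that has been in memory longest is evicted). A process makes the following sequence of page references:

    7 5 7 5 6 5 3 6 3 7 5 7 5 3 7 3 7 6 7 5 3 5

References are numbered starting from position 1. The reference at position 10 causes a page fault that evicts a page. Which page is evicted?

pos 1: 7 -> miss, frames [7]
pos 2: 5 -> miss, frames [7, 5]
pos 3: 7 -> hit
pos 4: 5 -> hit
pos 5: 6 -> miss, frames [7, 5, 6]
pos 6: 5 -> hit
pos 7: 3 -> miss, evict 7, frames [5, 6, 3]
pos 8: 6 -> hit
pos 9: 3 -> hit
pos 10: 7 -> miss, evict 5, frames [6, 3, 7]
At position 10, page 5 is evicted.

5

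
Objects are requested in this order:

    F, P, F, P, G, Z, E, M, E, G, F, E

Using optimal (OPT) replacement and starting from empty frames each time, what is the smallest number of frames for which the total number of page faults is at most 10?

f=1: 12 faults
f=2: 8 faults
f=3: 7 faults
f=4: 6 faults
f=5: 6 faults
f=6: 6 faults
Smallest f with faults ≤ 10 is 2.

2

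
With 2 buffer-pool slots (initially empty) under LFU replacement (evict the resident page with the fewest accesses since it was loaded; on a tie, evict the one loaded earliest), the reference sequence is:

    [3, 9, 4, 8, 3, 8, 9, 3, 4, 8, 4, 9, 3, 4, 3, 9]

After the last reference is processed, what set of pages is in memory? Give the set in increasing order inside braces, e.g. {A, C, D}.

{8, 9}

3 -> miss, frames {3}
9 -> miss, frames {3,9}
4 -> miss, evict 3, frames {9,4}
8 -> miss, evict 9, frames {4,8}
3 -> miss, evict 4, frames {8,3}
8 -> hit
9 -> miss, evict 3, frames {8,9}
3 -> miss, evict 9, frames {8,3}
4 -> miss, evict 3, frames {8,4}
8 -> hit
4 -> hit
9 -> miss, evict 4, frames {8,9}
3 -> miss, evict 9, frames {8,3}
4 -> miss, evict 3, frames {8,4}
3 -> miss, evict 4, frames {8,3}
9 -> miss, evict 3, frames {8,9}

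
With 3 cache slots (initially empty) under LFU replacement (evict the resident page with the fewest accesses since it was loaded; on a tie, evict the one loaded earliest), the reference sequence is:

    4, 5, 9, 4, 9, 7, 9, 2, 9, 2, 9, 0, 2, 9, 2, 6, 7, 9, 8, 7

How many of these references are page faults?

4 → miss, frames {4}
5 → miss, frames {4,5}
9 → miss, frames {4,5,9}
4 → hit
9 → hit
7 → miss, evict 5, frames {4,9,7}
9 → hit
2 → miss, evict 7, frames {4,9,2}
9 → hit
2 → hit
9 → hit
0 → miss, evict 4, frames {9,2,0}
2 → hit
9 → hit
2 → hit
6 → miss, evict 0, frames {9,2,6}
7 → miss, evict 6, frames {9,2,7}
9 → hit
8 → miss, evict 7, frames {9,2,8}
7 → miss, evict 8, frames {9,2,7}
Page faults: 10.

10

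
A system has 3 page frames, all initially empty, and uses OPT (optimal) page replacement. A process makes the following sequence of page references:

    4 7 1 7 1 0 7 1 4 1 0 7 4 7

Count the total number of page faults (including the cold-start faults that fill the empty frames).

4: fault, frames [4]
7: fault, frames [4, 7]
1: fault, frames [4, 7, 1]
7: hit
1: hit
0: fault, evict 4, frames [7, 1, 0]
7: hit
1: hit
4: fault, evict 7, frames [1, 0, 4]
1: hit
0: hit
7: fault, evict 0, frames [1, 4, 7]
4: hit
7: hit
Page faults: 6.

6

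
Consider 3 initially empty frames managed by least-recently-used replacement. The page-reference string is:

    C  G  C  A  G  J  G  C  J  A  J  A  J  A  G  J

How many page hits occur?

9

C: fault, frames {C}
G: fault, frames {C,G}
C: hit
A: fault, frames {G,C,A}
G: hit
J: fault, evict C, frames {A,G,J}
G: hit
C: fault, evict A, frames {J,G,C}
J: hit
A: fault, evict G, frames {C,J,A}
J: hit
A: hit
J: hit
A: hit
G: fault, evict C, frames {J,A,G}
J: hit
Hits: 9.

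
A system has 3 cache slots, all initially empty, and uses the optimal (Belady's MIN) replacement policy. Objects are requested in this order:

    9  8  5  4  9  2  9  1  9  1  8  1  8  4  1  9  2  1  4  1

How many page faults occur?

9 → miss, frames [9]
8 → miss, frames [9, 8]
5 → miss, frames [9, 8, 5]
4 → miss, evict 5, frames [9, 8, 4]
9 → hit
2 → miss, evict 4, frames [9, 8, 2]
9 → hit
1 → miss, evict 2, frames [9, 8, 1]
9 → hit
1 → hit
8 → hit
1 → hit
8 → hit
4 → miss, evict 8, frames [9, 1, 4]
1 → hit
9 → hit
2 → miss, evict 9, frames [1, 4, 2]
1 → hit
4 → hit
1 → hit
Page faults: 8.

8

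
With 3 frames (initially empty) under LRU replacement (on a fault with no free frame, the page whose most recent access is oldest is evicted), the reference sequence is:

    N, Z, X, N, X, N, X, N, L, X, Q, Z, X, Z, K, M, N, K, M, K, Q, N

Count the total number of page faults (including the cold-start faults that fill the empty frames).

N: miss, frames {N}
Z: miss, frames {N,Z}
X: miss, frames {N,Z,X}
N: hit
X: hit
N: hit
X: hit
N: hit
L: miss, evict Z, frames {X,N,L}
X: hit
Q: miss, evict N, frames {L,X,Q}
Z: miss, evict L, frames {X,Q,Z}
X: hit
Z: hit
K: miss, evict Q, frames {X,Z,K}
M: miss, evict X, frames {Z,K,M}
N: miss, evict Z, frames {K,M,N}
K: hit
M: hit
K: hit
Q: miss, evict N, frames {M,K,Q}
N: miss, evict M, frames {K,Q,N}
Page faults: 11.

11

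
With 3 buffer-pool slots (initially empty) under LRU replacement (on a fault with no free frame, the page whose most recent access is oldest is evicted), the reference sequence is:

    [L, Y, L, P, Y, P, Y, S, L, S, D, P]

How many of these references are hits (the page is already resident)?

L -> miss, frames {L}
Y -> miss, frames {L,Y}
L -> hit
P -> miss, frames {Y,L,P}
Y -> hit
P -> hit
Y -> hit
S -> miss, evict L, frames {P,Y,S}
L -> miss, evict P, frames {Y,S,L}
S -> hit
D -> miss, evict Y, frames {L,S,D}
P -> miss, evict L, frames {S,D,P}
Hits: 5.

5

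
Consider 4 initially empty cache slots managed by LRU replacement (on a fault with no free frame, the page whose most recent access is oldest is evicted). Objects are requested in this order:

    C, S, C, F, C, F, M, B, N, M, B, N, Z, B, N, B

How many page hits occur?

9

C -> miss, frames {C}
S -> miss, frames {C,S}
C -> hit
F -> miss, frames {S,C,F}
C -> hit
F -> hit
M -> miss, frames {S,C,F,M}
B -> miss, evict S, frames {C,F,M,B}
N -> miss, evict C, frames {F,M,B,N}
M -> hit
B -> hit
N -> hit
Z -> miss, evict F, frames {M,B,N,Z}
B -> hit
N -> hit
B -> hit
Hits: 9.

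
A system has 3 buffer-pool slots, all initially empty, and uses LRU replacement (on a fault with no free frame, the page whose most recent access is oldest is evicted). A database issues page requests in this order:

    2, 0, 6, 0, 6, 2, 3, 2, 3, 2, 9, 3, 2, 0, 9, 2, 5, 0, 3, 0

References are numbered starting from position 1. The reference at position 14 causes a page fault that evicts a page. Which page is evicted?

pos 1: 2: fault, frames [2]
pos 2: 0: fault, frames [2, 0]
pos 3: 6: fault, frames [2, 0, 6]
pos 4: 0: hit
pos 5: 6: hit
pos 6: 2: hit
pos 7: 3: fault, evict 0, frames [6, 2, 3]
pos 8: 2: hit
pos 9: 3: hit
pos 10: 2: hit
pos 11: 9: fault, evict 6, frames [3, 2, 9]
pos 12: 3: hit
pos 13: 2: hit
pos 14: 0: fault, evict 9, frames [3, 2, 0]
At position 14, page 9 is evicted.

9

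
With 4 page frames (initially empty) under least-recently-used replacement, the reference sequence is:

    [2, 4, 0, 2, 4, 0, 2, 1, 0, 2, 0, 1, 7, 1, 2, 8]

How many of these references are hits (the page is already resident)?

2 -> fault, frames [2]
4 -> fault, frames [2, 4]
0 -> fault, frames [2, 4, 0]
2 -> hit
4 -> hit
0 -> hit
2 -> hit
1 -> fault, frames [4, 0, 2, 1]
0 -> hit
2 -> hit
0 -> hit
1 -> hit
7 -> fault, evict 4, frames [2, 0, 1, 7]
1 -> hit
2 -> hit
8 -> fault, evict 0, frames [7, 1, 2, 8]
Hits: 10.

10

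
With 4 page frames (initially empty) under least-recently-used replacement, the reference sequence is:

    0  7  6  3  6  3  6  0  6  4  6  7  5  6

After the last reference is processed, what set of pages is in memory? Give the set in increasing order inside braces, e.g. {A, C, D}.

0 → fault, frames (0)
7 → fault, frames (0 7)
6 → fault, frames (0 7 6)
3 → fault, frames (0 7 6 3)
6 → hit
3 → hit
6 → hit
0 → hit
6 → hit
4 → fault, evict 7, frames (3 0 6 4)
6 → hit
7 → fault, evict 3, frames (0 4 6 7)
5 → fault, evict 0, frames (4 6 7 5)
6 → hit

{4, 5, 6, 7}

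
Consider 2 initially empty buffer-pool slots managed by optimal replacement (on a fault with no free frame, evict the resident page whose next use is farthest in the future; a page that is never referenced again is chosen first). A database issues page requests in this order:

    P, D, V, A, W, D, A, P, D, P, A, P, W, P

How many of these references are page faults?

9

P → miss, frames [P]
D → miss, frames [P, D]
V → miss, evict P, frames [D, V]
A → miss, evict V, frames [D, A]
W → miss, evict A, frames [D, W]
D → hit
A → miss, evict W, frames [D, A]
P → miss, evict A, frames [D, P]
D → hit
P → hit
A → miss, evict D, frames [P, A]
P → hit
W → miss, evict A, frames [P, W]
P → hit
Page faults: 9.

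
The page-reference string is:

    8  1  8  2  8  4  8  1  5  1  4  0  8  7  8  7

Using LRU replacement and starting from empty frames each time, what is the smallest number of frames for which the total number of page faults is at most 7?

f=1: 16 faults
f=2: 10 faults
f=3: 10 faults
f=4: 8 faults
f=5: 7 faults
f=6: 7 faults
f=7: 7 faults
Smallest f with faults ≤ 7 is 5.

5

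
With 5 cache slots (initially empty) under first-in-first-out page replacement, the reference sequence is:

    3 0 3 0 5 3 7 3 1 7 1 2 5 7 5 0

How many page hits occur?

3 → miss, frames [3]
0 → miss, frames [3, 0]
3 → hit
0 → hit
5 → miss, frames [3, 0, 5]
3 → hit
7 → miss, frames [3, 0, 5, 7]
3 → hit
1 → miss, frames [3, 0, 5, 7, 1]
7 → hit
1 → hit
2 → miss, evict 3, frames [0, 5, 7, 1, 2]
5 → hit
7 → hit
5 → hit
0 → hit
Hits: 10.

10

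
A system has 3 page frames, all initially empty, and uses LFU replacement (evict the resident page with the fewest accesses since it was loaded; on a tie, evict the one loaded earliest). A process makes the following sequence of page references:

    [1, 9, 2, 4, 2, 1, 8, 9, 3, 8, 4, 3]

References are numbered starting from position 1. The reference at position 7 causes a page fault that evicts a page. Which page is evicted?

4

pos 1: 1 -> fault, frames [1]
pos 2: 9 -> fault, frames [1, 9]
pos 3: 2 -> fault, frames [1, 9, 2]
pos 4: 4 -> fault, evict 1, frames [9, 2, 4]
pos 5: 2 -> hit
pos 6: 1 -> fault, evict 9, frames [2, 4, 1]
pos 7: 8 -> fault, evict 4, frames [2, 1, 8]
At position 7, page 4 is evicted.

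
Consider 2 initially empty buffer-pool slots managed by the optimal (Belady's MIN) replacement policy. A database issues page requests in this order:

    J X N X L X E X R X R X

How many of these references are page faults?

6

J → miss, frames (J)
X → miss, frames (J X)
N → miss, evict J, frames (X N)
X → hit
L → miss, evict N, frames (X L)
X → hit
E → miss, evict L, frames (X E)
X → hit
R → miss, evict E, frames (X R)
X → hit
R → hit
X → hit
Page faults: 6.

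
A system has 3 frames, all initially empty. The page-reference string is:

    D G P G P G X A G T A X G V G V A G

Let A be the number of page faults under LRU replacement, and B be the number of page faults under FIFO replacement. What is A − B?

-1

Under LRU: F F F . . . F F . F . F F F . . F . → 10 faults.
Under FIFO: F F F . . . F F F F . F . F F . F . → 11 faults.
A − B = 10 − 11 = -1.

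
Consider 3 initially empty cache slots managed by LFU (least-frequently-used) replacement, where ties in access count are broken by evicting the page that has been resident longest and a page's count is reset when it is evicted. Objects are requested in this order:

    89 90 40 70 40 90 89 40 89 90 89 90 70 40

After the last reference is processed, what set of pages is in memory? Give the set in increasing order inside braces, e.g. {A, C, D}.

{40, 89, 90}

89 -> fault, frames {89}
90 -> fault, frames {89,90}
40 -> fault, frames {89,90,40}
70 -> fault, evict 89, frames {90,40,70}
40 -> hit
90 -> hit
89 -> fault, evict 70, frames {90,40,89}
40 -> hit
89 -> hit
90 -> hit
89 -> hit
90 -> hit
70 -> fault, evict 40, frames {90,89,70}
40 -> fault, evict 70, frames {90,89,40}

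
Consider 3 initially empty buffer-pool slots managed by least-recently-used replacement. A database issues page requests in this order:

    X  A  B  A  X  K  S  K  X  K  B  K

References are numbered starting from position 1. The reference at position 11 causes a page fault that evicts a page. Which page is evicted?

S

pos 1: X → miss, frames [X]
pos 2: A → miss, frames [X, A]
pos 3: B → miss, frames [X, A, B]
pos 4: A → hit
pos 5: X → hit
pos 6: K → miss, evict B, frames [A, X, K]
pos 7: S → miss, evict A, frames [X, K, S]
pos 8: K → hit
pos 9: X → hit
pos 10: K → hit
pos 11: B → miss, evict S, frames [X, K, B]
At position 11, page S is evicted.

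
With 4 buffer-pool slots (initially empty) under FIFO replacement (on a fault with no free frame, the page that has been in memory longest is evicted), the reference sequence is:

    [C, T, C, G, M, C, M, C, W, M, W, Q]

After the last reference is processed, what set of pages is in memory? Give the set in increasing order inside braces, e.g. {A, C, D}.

{G, M, Q, W}

C → miss, frames {C}
T → miss, frames {C,T}
C → hit
G → miss, frames {C,T,G}
M → miss, frames {C,T,G,M}
C → hit
M → hit
C → hit
W → miss, evict C, frames {T,G,M,W}
M → hit
W → hit
Q → miss, evict T, frames {G,M,W,Q}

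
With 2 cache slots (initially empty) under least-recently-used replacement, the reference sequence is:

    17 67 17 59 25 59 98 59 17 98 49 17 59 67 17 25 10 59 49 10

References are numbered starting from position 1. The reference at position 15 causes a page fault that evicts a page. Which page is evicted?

59

pos 1: 17 -> miss, frames {17}
pos 2: 67 -> miss, frames {17,67}
pos 3: 17 -> hit
pos 4: 59 -> miss, evict 67, frames {17,59}
pos 5: 25 -> miss, evict 17, frames {59,25}
pos 6: 59 -> hit
pos 7: 98 -> miss, evict 25, frames {59,98}
pos 8: 59 -> hit
pos 9: 17 -> miss, evict 98, frames {59,17}
pos 10: 98 -> miss, evict 59, frames {17,98}
pos 11: 49 -> miss, evict 17, frames {98,49}
pos 12: 17 -> miss, evict 98, frames {49,17}
pos 13: 59 -> miss, evict 49, frames {17,59}
pos 14: 67 -> miss, evict 17, frames {59,67}
pos 15: 17 -> miss, evict 59, frames {67,17}
At position 15, page 59 is evicted.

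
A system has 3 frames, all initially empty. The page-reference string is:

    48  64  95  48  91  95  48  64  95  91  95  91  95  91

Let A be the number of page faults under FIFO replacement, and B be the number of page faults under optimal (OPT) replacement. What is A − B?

3

Under FIFO: F F F . F . F F F F . . . . → 8 faults.
Under OPT: F F F . F . . F . . . . . . → 5 faults.
A − B = 8 − 5 = 3.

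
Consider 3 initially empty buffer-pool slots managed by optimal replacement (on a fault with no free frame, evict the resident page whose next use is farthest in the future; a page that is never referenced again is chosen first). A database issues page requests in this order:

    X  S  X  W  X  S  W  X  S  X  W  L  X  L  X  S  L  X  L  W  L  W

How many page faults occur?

X: fault, frames {X}
S: fault, frames {X,S}
X: hit
W: fault, frames {X,S,W}
X: hit
S: hit
W: hit
X: hit
S: hit
X: hit
W: hit
L: fault, evict W, frames {X,S,L}
X: hit
L: hit
X: hit
S: hit
L: hit
X: hit
L: hit
W: fault, evict S, frames {X,L,W}
L: hit
W: hit
Page faults: 5.

5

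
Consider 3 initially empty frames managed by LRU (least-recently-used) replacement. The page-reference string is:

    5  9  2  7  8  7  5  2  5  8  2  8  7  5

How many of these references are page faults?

10

5 → fault, frames {5}
9 → fault, frames {5,9}
2 → fault, frames {5,9,2}
7 → fault, evict 5, frames {9,2,7}
8 → fault, evict 9, frames {2,7,8}
7 → hit
5 → fault, evict 2, frames {8,7,5}
2 → fault, evict 8, frames {7,5,2}
5 → hit
8 → fault, evict 7, frames {2,5,8}
2 → hit
8 → hit
7 → fault, evict 5, frames {2,8,7}
5 → fault, evict 2, frames {8,7,5}
Page faults: 10.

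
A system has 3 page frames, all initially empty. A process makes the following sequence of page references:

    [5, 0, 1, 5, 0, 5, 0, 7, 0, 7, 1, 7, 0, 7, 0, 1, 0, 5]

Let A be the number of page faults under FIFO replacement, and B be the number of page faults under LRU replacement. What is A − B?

-1

Under FIFO: F F F . . . . F . . . . . . . . . F → 5 faults.
Under LRU: F F F . . . . F . . F . . . . . . F → 6 faults.
A − B = 5 − 6 = -1.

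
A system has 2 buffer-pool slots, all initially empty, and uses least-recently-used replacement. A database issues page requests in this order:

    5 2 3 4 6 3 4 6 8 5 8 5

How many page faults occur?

5: fault, frames (5)
2: fault, frames (5 2)
3: fault, evict 5, frames (2 3)
4: fault, evict 2, frames (3 4)
6: fault, evict 3, frames (4 6)
3: fault, evict 4, frames (6 3)
4: fault, evict 6, frames (3 4)
6: fault, evict 3, frames (4 6)
8: fault, evict 4, frames (6 8)
5: fault, evict 6, frames (8 5)
8: hit
5: hit
Page faults: 10.

10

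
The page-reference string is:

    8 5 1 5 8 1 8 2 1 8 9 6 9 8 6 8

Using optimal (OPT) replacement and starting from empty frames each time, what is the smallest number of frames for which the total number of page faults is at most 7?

f=1: 16 faults
f=2: 9 faults
f=3: 6 faults
f=4: 6 faults
f=5: 6 faults
f=6: 6 faults
Smallest f with faults ≤ 7 is 3.

3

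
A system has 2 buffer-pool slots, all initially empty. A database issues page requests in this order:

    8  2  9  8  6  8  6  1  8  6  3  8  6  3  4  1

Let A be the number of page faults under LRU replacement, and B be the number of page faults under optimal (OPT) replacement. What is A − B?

Under LRU: F F F F F . . F F F F F F F F F → 14 faults.
Under OPT: F F F . F . . F . F F . F . F F → 10 faults.
A − B = 14 − 10 = 4.

4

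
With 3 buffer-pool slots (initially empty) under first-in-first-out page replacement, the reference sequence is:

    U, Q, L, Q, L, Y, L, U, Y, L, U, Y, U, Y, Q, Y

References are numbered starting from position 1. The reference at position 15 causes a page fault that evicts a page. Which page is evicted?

pos 1: U: miss, frames {U}
pos 2: Q: miss, frames {U,Q}
pos 3: L: miss, frames {U,Q,L}
pos 4: Q: hit
pos 5: L: hit
pos 6: Y: miss, evict U, frames {Q,L,Y}
pos 7: L: hit
pos 8: U: miss, evict Q, frames {L,Y,U}
pos 9: Y: hit
pos 10: L: hit
pos 11: U: hit
pos 12: Y: hit
pos 13: U: hit
pos 14: Y: hit
pos 15: Q: miss, evict L, frames {Y,U,Q}
At position 15, page L is evicted.

L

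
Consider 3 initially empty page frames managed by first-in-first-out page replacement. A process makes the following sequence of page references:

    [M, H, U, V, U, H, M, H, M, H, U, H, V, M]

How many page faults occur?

M: fault, frames [M]
H: fault, frames [M, H]
U: fault, frames [M, H, U]
V: fault, evict M, frames [H, U, V]
U: hit
H: hit
M: fault, evict H, frames [U, V, M]
H: fault, evict U, frames [V, M, H]
M: hit
H: hit
U: fault, evict V, frames [M, H, U]
H: hit
V: fault, evict M, frames [H, U, V]
M: fault, evict H, frames [U, V, M]
Page faults: 9.

9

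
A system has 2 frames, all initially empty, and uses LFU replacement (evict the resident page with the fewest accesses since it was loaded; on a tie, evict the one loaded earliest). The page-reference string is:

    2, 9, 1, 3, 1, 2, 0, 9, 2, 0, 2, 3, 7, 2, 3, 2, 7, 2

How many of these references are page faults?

2 -> miss, frames [2]
9 -> miss, frames [2, 9]
1 -> miss, evict 2, frames [9, 1]
3 -> miss, evict 9, frames [1, 3]
1 -> hit
2 -> miss, evict 3, frames [1, 2]
0 -> miss, evict 2, frames [1, 0]
9 -> miss, evict 0, frames [1, 9]
2 -> miss, evict 9, frames [1, 2]
0 -> miss, evict 2, frames [1, 0]
2 -> miss, evict 0, frames [1, 2]
3 -> miss, evict 2, frames [1, 3]
7 -> miss, evict 3, frames [1, 7]
2 -> miss, evict 7, frames [1, 2]
3 -> miss, evict 2, frames [1, 3]
2 -> miss, evict 3, frames [1, 2]
7 -> miss, evict 2, frames [1, 7]
2 -> miss, evict 7, frames [1, 2]
Page faults: 17.

17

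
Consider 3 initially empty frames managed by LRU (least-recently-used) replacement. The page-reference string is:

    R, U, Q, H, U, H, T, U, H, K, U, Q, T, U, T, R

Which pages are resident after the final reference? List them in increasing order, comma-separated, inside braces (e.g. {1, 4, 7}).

{R, T, U}

R → fault, frames [R]
U → fault, frames [R, U]
Q → fault, frames [R, U, Q]
H → fault, evict R, frames [U, Q, H]
U → hit
H → hit
T → fault, evict Q, frames [U, H, T]
U → hit
H → hit
K → fault, evict T, frames [U, H, K]
U → hit
Q → fault, evict H, frames [K, U, Q]
T → fault, evict K, frames [U, Q, T]
U → hit
T → hit
R → fault, evict Q, frames [U, T, R]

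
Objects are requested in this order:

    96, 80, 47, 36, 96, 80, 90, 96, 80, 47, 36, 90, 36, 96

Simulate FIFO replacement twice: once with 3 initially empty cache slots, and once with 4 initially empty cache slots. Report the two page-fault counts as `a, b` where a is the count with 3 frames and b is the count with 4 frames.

3 frames: F F F F F F F . . F F . . F → 10 faults.
4 frames: F F F F . . F F F F F F . F → 11 faults.
11 > 10: adding a frame increased faults — Belady's anomaly.

10, 11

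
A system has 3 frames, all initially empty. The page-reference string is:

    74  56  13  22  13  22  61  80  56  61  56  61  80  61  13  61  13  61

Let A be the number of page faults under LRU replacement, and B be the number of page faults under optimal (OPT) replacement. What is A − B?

Under LRU: F F F F . . F F F . . . . . F . . . → 8 faults.
Under OPT: F F F F . . F F . . . . . . F . . . → 7 faults.
A − B = 8 − 7 = 1.

1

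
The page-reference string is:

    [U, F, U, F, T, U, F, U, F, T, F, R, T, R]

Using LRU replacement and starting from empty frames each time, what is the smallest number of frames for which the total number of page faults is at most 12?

f=1: 14 faults
f=2: 8 faults
f=3: 4 faults
f=4: 4 faults
Smallest f with faults ≤ 12 is 2.

2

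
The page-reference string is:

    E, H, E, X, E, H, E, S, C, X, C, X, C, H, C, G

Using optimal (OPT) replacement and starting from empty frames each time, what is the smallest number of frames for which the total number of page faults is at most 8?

f=1: 16 faults
f=2: 9 faults
f=3: 6 faults
f=4: 6 faults
f=5: 6 faults
f=6: 6 faults
Smallest f with faults ≤ 8 is 3.

3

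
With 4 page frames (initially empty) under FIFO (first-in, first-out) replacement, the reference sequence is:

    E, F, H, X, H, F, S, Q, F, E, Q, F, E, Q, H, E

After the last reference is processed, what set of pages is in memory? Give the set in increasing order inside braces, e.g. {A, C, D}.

E → miss, frames (E)
F → miss, frames (E F)
H → miss, frames (E F H)
X → miss, frames (E F H X)
H → hit
F → hit
S → miss, evict E, frames (F H X S)
Q → miss, evict F, frames (H X S Q)
F → miss, evict H, frames (X S Q F)
E → miss, evict X, frames (S Q F E)
Q → hit
F → hit
E → hit
Q → hit
H → miss, evict S, frames (Q F E H)
E → hit

{E, F, H, Q}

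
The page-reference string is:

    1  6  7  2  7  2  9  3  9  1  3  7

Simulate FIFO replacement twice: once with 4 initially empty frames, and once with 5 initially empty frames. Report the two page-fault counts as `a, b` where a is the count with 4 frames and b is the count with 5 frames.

8, 7

4 frames: F F F F . . F F . F . F → 8 faults.
5 frames: F F F F . . F F . F . . → 7 faults.
7 < 8: adding a frame reduced faults, as is typical.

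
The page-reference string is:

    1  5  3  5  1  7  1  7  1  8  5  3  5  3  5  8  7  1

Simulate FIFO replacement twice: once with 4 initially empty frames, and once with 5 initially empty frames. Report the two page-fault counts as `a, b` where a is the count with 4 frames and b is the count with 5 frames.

6, 5

4 frames: F F F . . F . . . F . . . . . . . F → 6 faults.
5 frames: F F F . . F . . . F . . . . . . . . → 5 faults.
5 < 6: adding a frame reduced faults, as is typical.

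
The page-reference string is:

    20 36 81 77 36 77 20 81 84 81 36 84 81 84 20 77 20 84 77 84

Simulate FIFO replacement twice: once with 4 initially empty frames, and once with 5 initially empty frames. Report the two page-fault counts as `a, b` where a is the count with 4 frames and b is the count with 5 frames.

4 frames: F F F F . . . . F . . . . . F . . . . . → 6 faults.
5 frames: F F F F . . . . F . . . . . . . . . . . → 5 faults.
5 < 6: adding a frame reduced faults, as is typical.

6, 5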